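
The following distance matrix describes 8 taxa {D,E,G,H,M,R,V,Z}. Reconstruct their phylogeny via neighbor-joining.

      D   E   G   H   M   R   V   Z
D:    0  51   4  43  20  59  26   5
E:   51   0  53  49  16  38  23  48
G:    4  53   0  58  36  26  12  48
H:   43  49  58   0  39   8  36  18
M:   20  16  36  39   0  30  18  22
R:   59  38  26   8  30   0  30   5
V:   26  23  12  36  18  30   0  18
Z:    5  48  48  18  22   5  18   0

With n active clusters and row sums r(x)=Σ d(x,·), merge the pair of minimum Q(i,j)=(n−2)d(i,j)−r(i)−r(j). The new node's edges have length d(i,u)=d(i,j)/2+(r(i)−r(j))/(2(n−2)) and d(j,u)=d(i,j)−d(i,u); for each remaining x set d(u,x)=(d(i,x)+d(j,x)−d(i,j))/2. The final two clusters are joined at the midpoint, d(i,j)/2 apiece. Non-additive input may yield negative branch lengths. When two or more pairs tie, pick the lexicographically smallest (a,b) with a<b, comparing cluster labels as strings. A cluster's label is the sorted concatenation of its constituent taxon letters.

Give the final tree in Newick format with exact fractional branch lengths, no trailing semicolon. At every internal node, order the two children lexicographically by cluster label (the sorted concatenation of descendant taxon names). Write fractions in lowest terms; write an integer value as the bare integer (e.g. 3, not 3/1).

((((D:-5/12,G:53/12):121/8,V:15/8):21/8,(E:63/4,M:1/4):81/8):105/16,((H:87/10,R:-7/10):57/8,Z:3/8):105/16)

1. join D+G (d=4, Q=-421) ⇒ DG; edges |D|=-5/12, |G|=53/12
  updated: d(DG,E)=50, d(DG,H)=97/2, d(DG,M)=26, d(DG,R)=81/2, d(DG,V)=17, d(DG,Z)=49/2
2. join H+R (d=8, Q=-310) ⇒ HR; edges |H|=87/10, |R|=-7/10
  updated: d(DG,HR)=81/2, d(E,HR)=79/2, d(HR,M)=61/2, d(HR,V)=29, d(HR,Z)=15/2
3. join HR+Z (d=15/2, Q=-237) ⇒ HRZ; edges |HR|=57/8, |Z|=3/8
  updated: d(DG,HRZ)=115/4, d(E,HRZ)=40, d(HRZ,M)=45/2, d(HRZ,V)=79/4
4. join E+M (d=16, Q=-327/2) ⇒ EM; edges |E|=63/4, |M|=1/4
  updated: d(DG,EM)=30, d(EM,HRZ)=93/4, d(EM,V)=25/2
5. join DG+V (d=17, Q=-91) ⇒ DGV; edges |DG|=121/8, |V|=15/8
  updated: d(DGV,EM)=51/4, d(DGV,HRZ)=63/4
6. join DGV+EM (d=51/4, Q=-207/4) ⇒ DEGMV; edges |DGV|=21/8, |EM|=81/8
  updated: d(DEGMV,HRZ)=105/8
7. join DEGMV+HRZ (d=105/8) ⇒ DEGHMRVZ; edges |DEGMV|=105/16, |HRZ|=105/16
final tree: ((((D:-5/12,G:53/12):121/8,V:15/8):21/8,(E:63/4,M:1/4):81/8):105/16,((H:87/10,R:-7/10):57/8,Z:3/8):105/16)
total length: 627/8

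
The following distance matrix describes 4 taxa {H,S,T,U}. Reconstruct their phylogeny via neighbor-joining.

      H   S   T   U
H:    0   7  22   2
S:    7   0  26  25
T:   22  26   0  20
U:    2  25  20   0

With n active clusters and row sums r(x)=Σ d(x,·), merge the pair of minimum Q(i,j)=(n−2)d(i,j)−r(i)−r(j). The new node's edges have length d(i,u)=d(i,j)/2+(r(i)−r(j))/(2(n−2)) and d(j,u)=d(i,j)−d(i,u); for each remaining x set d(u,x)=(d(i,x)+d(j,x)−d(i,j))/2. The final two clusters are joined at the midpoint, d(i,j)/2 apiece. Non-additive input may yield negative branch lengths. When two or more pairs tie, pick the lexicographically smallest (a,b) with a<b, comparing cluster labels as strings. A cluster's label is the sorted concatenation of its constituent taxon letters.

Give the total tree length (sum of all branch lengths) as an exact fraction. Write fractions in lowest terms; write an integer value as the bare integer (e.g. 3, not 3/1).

129/4

1. join H+S (d=7, Q=-75) ⇒ HS; edges |H|=-13/4, |S|=41/4
  updated: d(HS,T)=41/2, d(HS,U)=10
2. join HS+T (d=41/2, Q=-101/2) ⇒ HST; edges |HS|=21/4, |T|=61/4
  updated: d(HST,U)=19/4
3. join HST+U (d=19/4) ⇒ HSTU; edges |HST|=19/8, |U|=19/8
final tree: (((H:-13/4,S:41/4):21/4,T:61/4):19/8,U:19/8)
total length: 129/4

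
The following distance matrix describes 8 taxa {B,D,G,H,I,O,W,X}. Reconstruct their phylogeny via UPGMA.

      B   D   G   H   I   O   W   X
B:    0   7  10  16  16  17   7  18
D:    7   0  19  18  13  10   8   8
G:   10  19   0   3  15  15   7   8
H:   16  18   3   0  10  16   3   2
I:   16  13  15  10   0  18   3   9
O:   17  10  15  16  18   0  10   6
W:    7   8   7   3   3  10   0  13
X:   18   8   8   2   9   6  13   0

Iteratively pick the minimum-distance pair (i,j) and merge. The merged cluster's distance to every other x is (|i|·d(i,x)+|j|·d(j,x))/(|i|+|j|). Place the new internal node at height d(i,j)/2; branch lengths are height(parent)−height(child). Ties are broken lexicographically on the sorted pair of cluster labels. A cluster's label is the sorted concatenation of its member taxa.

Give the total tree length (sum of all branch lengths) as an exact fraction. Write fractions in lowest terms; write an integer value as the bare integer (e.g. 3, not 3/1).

100/3

1. join H+X (d=2) ⇒ HX; edges |H|=1, |X|=1
  updated: d(B,HX)=17, d(D,HX)=13, d(G,HX)=11/2, d(HX,I)=19/2, d(HX,O)=11, d(HX,W)=8
2. join I+W (d=3) ⇒ IW; edges |I|=3/2, |W|=3/2
  updated: d(B,IW)=23/2, d(D,IW)=21/2, d(G,IW)=11, d(HX,IW)=35/4, d(IW,O)=14
3. join G+HX (d=11/2) ⇒ GHX; edges |G|=11/4, |HX|=7/4
  updated: d(B,GHX)=44/3, d(D,GHX)=15, d(GHX,IW)=19/2, d(GHX,O)=37/3
4. join B+D (d=7) ⇒ BD; edges |B|=7/2, |D|=7/2
  updated: d(BD,GHX)=89/6, d(BD,IW)=11, d(BD,O)=27/2
5. join GHX+IW (d=19/2) ⇒ GHIWX; edges |GHX|=2, |IW|=13/4
  updated: d(BD,GHIWX)=133/10, d(GHIWX,O)=13
6. join GHIWX+O (d=13) ⇒ GHIOWX; edges |GHIWX|=7/4, |O|=13/2
  updated: d(BD,GHIOWX)=40/3
7. join BD+GHIOWX (d=40/3) ⇒ BDGHIOWX; edges |BD|=19/6, |GHIOWX|=1/6
final tree: ((B:7/2,D:7/2):19/6,(((G:11/4,(H:1,X:1):7/4):2,(I:3/2,W:3/2):13/4):7/4,O:13/2):1/6)
total length: 100/3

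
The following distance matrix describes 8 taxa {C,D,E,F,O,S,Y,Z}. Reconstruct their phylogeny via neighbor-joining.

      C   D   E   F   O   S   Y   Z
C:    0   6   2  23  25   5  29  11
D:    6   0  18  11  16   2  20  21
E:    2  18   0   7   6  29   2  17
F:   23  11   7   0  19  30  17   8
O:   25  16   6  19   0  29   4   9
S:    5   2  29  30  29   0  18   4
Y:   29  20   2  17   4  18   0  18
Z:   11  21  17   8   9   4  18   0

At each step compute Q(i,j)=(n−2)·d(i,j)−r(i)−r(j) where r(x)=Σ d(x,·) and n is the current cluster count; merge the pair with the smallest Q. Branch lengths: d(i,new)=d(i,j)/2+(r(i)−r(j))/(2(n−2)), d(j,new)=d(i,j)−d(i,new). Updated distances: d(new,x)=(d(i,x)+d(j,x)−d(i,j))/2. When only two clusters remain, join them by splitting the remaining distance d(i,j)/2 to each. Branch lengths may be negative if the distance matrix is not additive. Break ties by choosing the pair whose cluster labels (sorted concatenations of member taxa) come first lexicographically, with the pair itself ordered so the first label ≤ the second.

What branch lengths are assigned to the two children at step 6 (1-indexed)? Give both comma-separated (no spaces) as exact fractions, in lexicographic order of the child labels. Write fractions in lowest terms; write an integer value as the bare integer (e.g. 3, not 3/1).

iteration 1: select D,S (d=2, Q=-199); attach at lengths (-11/12, 35/12); label the merged cluster DS
  updated: d(C,DS)=9/2, d(DS,E)=45/2, d(DS,F)=39/2, d(DS,O)=43/2, d(DS,Y)=18, d(DS,Z)=23/2
iteration 2: select C,DS (d=9/2, Q=-339/2); attach at lengths (39/20, 51/20); label the merged cluster CDS
  updated: d(CDS,E)=10, d(CDS,F)=19, d(CDS,O)=21, d(CDS,Y)=85/4, d(CDS,Z)=9
iteration 3: select CDS,Z (d=9, Q=-421/4); attach at lengths (221/32, 67/32); label the merged cluster CDSZ
  updated: d(CDSZ,E)=9, d(CDSZ,F)=9, d(CDSZ,O)=21/2, d(CDSZ,Y)=121/8
iteration 4: select CDSZ,F (d=9, Q=-549/8); attach at lengths (149/48, 283/48); label the merged cluster CDFSZ
  updated: d(CDFSZ,E)=7/2, d(CDFSZ,O)=41/4, d(CDFSZ,Y)=185/16
iteration 5: select CDFSZ,E (d=7/2, Q=-477/16); attach at lengths (333/64, -109/64); label the merged cluster CDEFSZ
  updated: d(CDEFSZ,O)=51/8, d(CDEFSZ,Y)=161/32
iteration 6: select CDEFSZ,O (d=51/8, Q=-493/32); attach at lengths (237/64, 171/64); label the merged cluster CDEFOSZ
  updated: d(CDEFOSZ,Y)=85/64
iteration 7: select CDEFOSZ,Y (d=85/64); attach at lengths (85/128, 85/128); label the merged cluster CDEFOSYZ
final tree: ((((((C:39/20,(D:-11/12,S:35/12):51/20):221/32,Z:67/32):149/48,F:283/48):333/64,E:-109/64):237/64,O:171/64):85/128,Y:85/128)
total length: 2285/64

237/64,171/64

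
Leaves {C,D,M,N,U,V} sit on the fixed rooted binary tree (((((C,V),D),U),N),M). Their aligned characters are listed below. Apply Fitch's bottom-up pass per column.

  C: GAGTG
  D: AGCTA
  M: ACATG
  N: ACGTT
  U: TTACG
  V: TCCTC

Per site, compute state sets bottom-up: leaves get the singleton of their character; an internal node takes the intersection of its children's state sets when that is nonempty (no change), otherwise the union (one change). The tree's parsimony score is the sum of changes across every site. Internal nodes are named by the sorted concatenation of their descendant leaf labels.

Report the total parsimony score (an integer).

[col 0] CV: children C:{G}, V:{T} ∪→ {G,T}; cost 1
[col 0] CDV: children CV:{G,T}, D:{A} ∪→ {A,G,T}; cost 1
[col 0] CDUV: children CDV:{A,G,T}, U:{T} ∩→ {T}; cost 0
[col 0] CDNUV: children CDUV:{T}, N:{A} ∪→ {A,T}; cost 1
[col 0] CDMNUV: children CDNUV:{A,T}, M:{A} ∩→ {A}; cost 0
[col 1] CV: children C:{A}, V:{C} ∪→ {A,C}; cost 1
[col 1] CDV: children CV:{A,C}, D:{G} ∪→ {A,C,G}; cost 1
[col 1] CDUV: children CDV:{A,C,G}, U:{T} ∪→ {A,C,G,T}; cost 1
[col 1] CDNUV: children CDUV:{A,C,G,T}, N:{C} ∩→ {C}; cost 0
[col 1] CDMNUV: children CDNUV:{C}, M:{C} ∩→ {C}; cost 0
[col 2] CV: children C:{G}, V:{C} ∪→ {C,G}; cost 1
[col 2] CDV: children CV:{C,G}, D:{C} ∩→ {C}; cost 0
[col 2] CDUV: children CDV:{C}, U:{A} ∪→ {A,C}; cost 1
[col 2] CDNUV: children CDUV:{A,C}, N:{G} ∪→ {A,C,G}; cost 1
[col 2] CDMNUV: children CDNUV:{A,C,G}, M:{A} ∩→ {A}; cost 0
[col 3] CV: children C:{T}, V:{T} ∩→ {T}; cost 0
[col 3] CDV: children CV:{T}, D:{T} ∩→ {T}; cost 0
[col 3] CDUV: children CDV:{T}, U:{C} ∪→ {C,T}; cost 1
[col 3] CDNUV: children CDUV:{C,T}, N:{T} ∩→ {T}; cost 0
[col 3] CDMNUV: children CDNUV:{T}, M:{T} ∩→ {T}; cost 0
[col 4] CV: children C:{G}, V:{C} ∪→ {C,G}; cost 1
[col 4] CDV: children CV:{C,G}, D:{A} ∪→ {A,C,G}; cost 1
[col 4] CDUV: children CDV:{A,C,G}, U:{G} ∩→ {G}; cost 0
[col 4] CDNUV: children CDUV:{G}, N:{T} ∪→ {G,T}; cost 1
[col 4] CDMNUV: children CDNUV:{G,T}, M:{G} ∩→ {G}; cost 0
per-site changes: [3, 3, 3, 1, 3]; total = 13

13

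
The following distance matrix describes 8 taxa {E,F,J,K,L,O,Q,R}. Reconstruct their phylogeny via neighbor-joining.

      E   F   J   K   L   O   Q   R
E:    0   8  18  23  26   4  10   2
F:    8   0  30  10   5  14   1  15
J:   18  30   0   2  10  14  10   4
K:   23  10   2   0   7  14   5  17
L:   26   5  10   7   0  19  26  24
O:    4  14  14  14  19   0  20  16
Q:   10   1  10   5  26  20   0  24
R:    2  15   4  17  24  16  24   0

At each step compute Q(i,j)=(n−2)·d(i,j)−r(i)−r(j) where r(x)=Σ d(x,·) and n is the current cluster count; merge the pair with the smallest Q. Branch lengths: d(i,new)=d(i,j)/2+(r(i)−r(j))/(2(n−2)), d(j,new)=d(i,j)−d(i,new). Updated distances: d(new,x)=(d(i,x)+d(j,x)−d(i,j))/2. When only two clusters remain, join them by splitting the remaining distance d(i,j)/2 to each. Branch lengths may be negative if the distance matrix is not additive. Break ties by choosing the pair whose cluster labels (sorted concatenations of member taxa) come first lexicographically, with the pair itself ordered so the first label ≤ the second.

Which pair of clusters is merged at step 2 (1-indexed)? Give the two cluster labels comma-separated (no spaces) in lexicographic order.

step 1: merge (E,R) at d=2, Q=-181; branch lengths E→1/12, R→23/12; new cluster ER
  updated: d(ER,F)=21/2, d(ER,J)=10, d(ER,K)=19, d(ER,L)=24, d(ER,O)=9, d(ER,Q)=16
step 2: merge (F,Q) at d=1, Q=-287/2; branch lengths F→-1/4, Q→5/4; new cluster FQ
  updated: d(ER,FQ)=51/4, d(FQ,J)=39/2, d(FQ,K)=7, d(FQ,L)=15, d(FQ,O)=33/2
step 3: merge (ER,O) at d=9, Q=-445/4; branch lengths ER→153/32, O→135/32; new cluster EOR
  updated: d(EOR,FQ)=81/8, d(EOR,J)=15/2, d(EOR,K)=12, d(EOR,L)=17
step 4: merge (EOR,FQ) at d=81/8, Q=-543/8; branch lengths EOR→203/48, FQ→283/48; new cluster EFOQR
  updated: d(EFOQR,J)=135/16, d(EFOQR,K)=71/16, d(EFOQR,L)=175/16
step 5: merge (EFOQR,L) at d=175/16, Q=-239/8; branch lengths EFOQR→71/16, L→13/2; new cluster EFLOQR
  updated: d(EFLOQR,J)=15/4, d(EFLOQR,K)=1/4
step 6: merge (EFLOQR,J) at d=15/4, Q=-6; branch lengths EFLOQR→1, J→11/4; new cluster EFJLOQR
  updated: d(EFJLOQR,K)=-3/4
step 7: merge (EFJLOQR,K) at d=-3/4; branch lengths EFJLOQR→-3/8, K→-3/8; new cluster EFJKLOQR
final tree: ((((((E:1/12,R:23/12):153/32,O:135/32):203/48,(F:-1/4,Q:5/4):283/48):71/16,L:13/2):1,J:11/4):-3/8,K:-3/8)
total length: 577/16

F,Q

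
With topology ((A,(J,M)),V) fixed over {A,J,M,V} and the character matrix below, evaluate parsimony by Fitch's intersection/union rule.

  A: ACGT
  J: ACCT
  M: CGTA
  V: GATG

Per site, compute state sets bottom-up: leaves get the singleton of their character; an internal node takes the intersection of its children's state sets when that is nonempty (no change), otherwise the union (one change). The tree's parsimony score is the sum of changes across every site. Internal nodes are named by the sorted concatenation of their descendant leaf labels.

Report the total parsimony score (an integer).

8

[col 0] JM: children J:{A}, M:{C} ∪→ {A,C}; cost 1
[col 0] AJM: children A:{A}, JM:{A,C} ∩→ {A}; cost 0
[col 0] AJMV: children AJM:{A}, V:{G} ∪→ {A,G}; cost 1
[col 1] JM: children J:{C}, M:{G} ∪→ {C,G}; cost 1
[col 1] AJM: children A:{C}, JM:{C,G} ∩→ {C}; cost 0
[col 1] AJMV: children AJM:{C}, V:{A} ∪→ {A,C}; cost 1
[col 2] JM: children J:{C}, M:{T} ∪→ {C,T}; cost 1
[col 2] AJM: children A:{G}, JM:{C,T} ∪→ {C,G,T}; cost 1
[col 2] AJMV: children AJM:{C,G,T}, V:{T} ∩→ {T}; cost 0
[col 3] JM: children J:{T}, M:{A} ∪→ {A,T}; cost 1
[col 3] AJM: children A:{T}, JM:{A,T} ∩→ {T}; cost 0
[col 3] AJMV: children AJM:{T}, V:{G} ∪→ {G,T}; cost 1
per-site changes: [2, 2, 2, 2]; total = 8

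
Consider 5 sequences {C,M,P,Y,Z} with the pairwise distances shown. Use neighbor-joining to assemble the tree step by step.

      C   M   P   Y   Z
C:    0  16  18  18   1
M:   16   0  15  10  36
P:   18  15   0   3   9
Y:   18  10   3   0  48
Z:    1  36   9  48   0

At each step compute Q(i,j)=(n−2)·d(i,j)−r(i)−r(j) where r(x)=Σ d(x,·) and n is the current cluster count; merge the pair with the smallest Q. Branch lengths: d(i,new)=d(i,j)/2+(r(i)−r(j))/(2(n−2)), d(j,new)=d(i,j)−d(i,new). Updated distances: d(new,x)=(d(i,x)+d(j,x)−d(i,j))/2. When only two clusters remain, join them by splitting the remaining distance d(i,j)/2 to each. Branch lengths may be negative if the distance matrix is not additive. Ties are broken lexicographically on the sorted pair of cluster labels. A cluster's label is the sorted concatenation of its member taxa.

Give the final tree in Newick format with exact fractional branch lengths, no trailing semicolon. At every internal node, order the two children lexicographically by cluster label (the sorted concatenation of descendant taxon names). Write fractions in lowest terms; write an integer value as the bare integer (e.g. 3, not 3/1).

((((C:-19/3,Z:22/3):33/2,P:-7/2):15/2,M:25/4):15/8,Y:15/8)

iteration 1: select C,Z (d=1, Q=-144); attach at lengths (-19/3, 22/3); label the merged cluster CZ
  updated: d(CZ,M)=51/2, d(CZ,P)=13, d(CZ,Y)=65/2
iteration 2: select CZ,P (d=13, Q=-76); attach at lengths (33/2, -7/2); label the merged cluster CPZ
  updated: d(CPZ,M)=55/4, d(CPZ,Y)=45/4
iteration 3: select CPZ,M (d=55/4, Q=-35); attach at lengths (15/2, 25/4); label the merged cluster CMPZ
  updated: d(CMPZ,Y)=15/4
iteration 4: select CMPZ,Y (d=15/4); attach at lengths (15/8, 15/8); label the merged cluster CMPYZ
final tree: ((((C:-19/3,Z:22/3):33/2,P:-7/2):15/2,M:25/4):15/8,Y:15/8)
total length: 63/2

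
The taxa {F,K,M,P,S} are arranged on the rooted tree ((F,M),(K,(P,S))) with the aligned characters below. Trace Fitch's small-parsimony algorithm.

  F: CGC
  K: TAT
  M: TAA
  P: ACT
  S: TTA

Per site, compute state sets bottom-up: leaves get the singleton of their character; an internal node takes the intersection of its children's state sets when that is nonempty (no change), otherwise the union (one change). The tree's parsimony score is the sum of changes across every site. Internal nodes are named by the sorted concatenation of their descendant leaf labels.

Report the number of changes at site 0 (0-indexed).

[col 0] FM: children F:{C}, M:{T} ∪→ {C,T}; cost 1
[col 0] PS: children P:{A}, S:{T} ∪→ {A,T}; cost 1
[col 0] KPS: children K:{T}, PS:{A,T} ∩→ {T}; cost 0
[col 0] FKMPS: children FM:{C,T}, KPS:{T} ∩→ {T}; cost 0
[col 1] FM: children F:{G}, M:{A} ∪→ {A,G}; cost 1
[col 1] PS: children P:{C}, S:{T} ∪→ {C,T}; cost 1
[col 1] KPS: children K:{A}, PS:{C,T} ∪→ {A,C,T}; cost 1
[col 1] FKMPS: children FM:{A,G}, KPS:{A,C,T} ∩→ {A}; cost 0
[col 2] FM: children F:{C}, M:{A} ∪→ {A,C}; cost 1
[col 2] PS: children P:{T}, S:{A} ∪→ {A,T}; cost 1
[col 2] KPS: children K:{T}, PS:{A,T} ∩→ {T}; cost 0
[col 2] FKMPS: children FM:{A,C}, KPS:{T} ∪→ {A,C,T}; cost 1
per-site changes: [2, 3, 3]; total = 8

2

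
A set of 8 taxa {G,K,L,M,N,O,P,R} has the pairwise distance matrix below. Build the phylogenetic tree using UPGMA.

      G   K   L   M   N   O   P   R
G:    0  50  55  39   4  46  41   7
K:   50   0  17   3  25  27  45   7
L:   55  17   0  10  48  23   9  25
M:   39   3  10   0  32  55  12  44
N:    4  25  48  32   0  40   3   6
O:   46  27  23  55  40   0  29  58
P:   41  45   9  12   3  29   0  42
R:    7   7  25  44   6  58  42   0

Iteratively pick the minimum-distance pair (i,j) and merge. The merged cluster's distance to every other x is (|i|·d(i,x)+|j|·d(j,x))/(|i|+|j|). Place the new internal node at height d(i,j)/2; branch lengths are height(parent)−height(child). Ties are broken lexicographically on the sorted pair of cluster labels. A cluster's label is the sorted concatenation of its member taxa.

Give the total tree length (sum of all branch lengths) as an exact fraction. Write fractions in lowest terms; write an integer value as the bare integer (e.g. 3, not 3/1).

3397/42

iteration 1: select K,M (d=3); attach at lengths (3/2, 3/2); label the merged cluster KM
  updated: d(G,KM)=89/2, d(KM,L)=27/2, d(KM,N)=57/2, d(KM,O)=41, d(KM,P)=57/2, d(KM,R)=51/2
iteration 2: select N,P (d=3); attach at lengths (3/2, 3/2); label the merged cluster NP
  updated: d(G,NP)=45/2, d(KM,NP)=57/2, d(L,NP)=57/2, d(NP,O)=69/2, d(NP,R)=24
iteration 3: select G,R (d=7); attach at lengths (7/2, 7/2); label the merged cluster GR
  updated: d(GR,KM)=35, d(GR,L)=40, d(GR,NP)=93/4, d(GR,O)=52
iteration 4: select KM,L (d=27/2); attach at lengths (21/4, 27/4); label the merged cluster KLM
  updated: d(GR,KLM)=110/3, d(KLM,NP)=57/2, d(KLM,O)=35
iteration 5: select GR,NP (d=93/4); attach at lengths (65/8, 81/8); label the merged cluster GNPR
  updated: d(GNPR,KLM)=391/12, d(GNPR,O)=173/4
iteration 6: select GNPR,KLM (d=391/12); attach at lengths (14/3, 229/24); label the merged cluster GKLMNPR
  updated: d(GKLMNPR,O)=278/7
iteration 7: select GKLMNPR,O (d=278/7); attach at lengths (599/168, 139/7); label the merged cluster GKLMNOPR
final tree: ((((G:7/2,R:7/2):65/8,(N:3/2,P:3/2):81/8):14/3,((K:3/2,M:3/2):21/4,L:27/4):229/24):599/168,O:139/7)
total length: 3397/42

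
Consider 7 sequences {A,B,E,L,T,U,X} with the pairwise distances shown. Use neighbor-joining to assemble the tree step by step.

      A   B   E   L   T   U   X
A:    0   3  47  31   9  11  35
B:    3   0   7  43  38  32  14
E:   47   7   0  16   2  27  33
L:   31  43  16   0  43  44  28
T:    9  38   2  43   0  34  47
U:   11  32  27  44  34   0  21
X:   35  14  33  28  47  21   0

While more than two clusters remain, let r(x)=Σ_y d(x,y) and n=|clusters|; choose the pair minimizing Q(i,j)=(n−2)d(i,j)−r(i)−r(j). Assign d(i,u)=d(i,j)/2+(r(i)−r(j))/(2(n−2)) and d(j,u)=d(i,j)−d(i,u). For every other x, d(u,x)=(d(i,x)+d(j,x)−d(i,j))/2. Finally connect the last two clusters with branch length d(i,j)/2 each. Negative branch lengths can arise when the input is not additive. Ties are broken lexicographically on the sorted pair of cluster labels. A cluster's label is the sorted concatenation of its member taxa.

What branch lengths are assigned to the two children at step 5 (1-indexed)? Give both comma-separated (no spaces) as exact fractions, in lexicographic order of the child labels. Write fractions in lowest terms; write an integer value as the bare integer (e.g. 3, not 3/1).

1. join E+T (d=2, Q=-295) ⇒ ET; edges |E|=-31/10, |T|=51/10
  updated: d(A,ET)=27, d(B,ET)=43/2, d(ET,L)=57/2, d(ET,U)=59/2, d(ET,X)=39
2. join A+B (d=3, Q=-417/2) ⇒ AB; edges |A|=11/16, |B|=37/16
  updated: d(AB,ET)=91/4, d(AB,L)=71/2, d(AB,U)=20, d(AB,X)=23
3. join ET+L (d=57/2, Q=-681/4) ⇒ ELT; edges |ET|=277/24, |L|=407/24
  updated: d(AB,ELT)=119/8, d(ELT,U)=45/2, d(ELT,X)=77/4
4. join AB+ELT (d=119/8, Q=-339/4) ⇒ ABELT; edges |AB|=31/4, |ELT|=57/8
  updated: d(ABELT,U)=221/16, d(ABELT,X)=219/16
5. join ABELT+U (d=221/16, Q=-97/2) ⇒ ABELTU; edges |ABELT|=13/4, |U|=169/16
  updated: d(ABELTU,X)=167/16
6. join ABELTU+X (d=167/16) ⇒ ABELTUX; edges |ABELTU|=167/32, |X|=167/32
final tree: ((((A:11/16,B:37/16):31/4,((E:-31/10,T:51/10):277/24,L:407/24):57/8):13/4,U:169/16):167/32,X:167/32)
total length: 581/8

13/4,169/16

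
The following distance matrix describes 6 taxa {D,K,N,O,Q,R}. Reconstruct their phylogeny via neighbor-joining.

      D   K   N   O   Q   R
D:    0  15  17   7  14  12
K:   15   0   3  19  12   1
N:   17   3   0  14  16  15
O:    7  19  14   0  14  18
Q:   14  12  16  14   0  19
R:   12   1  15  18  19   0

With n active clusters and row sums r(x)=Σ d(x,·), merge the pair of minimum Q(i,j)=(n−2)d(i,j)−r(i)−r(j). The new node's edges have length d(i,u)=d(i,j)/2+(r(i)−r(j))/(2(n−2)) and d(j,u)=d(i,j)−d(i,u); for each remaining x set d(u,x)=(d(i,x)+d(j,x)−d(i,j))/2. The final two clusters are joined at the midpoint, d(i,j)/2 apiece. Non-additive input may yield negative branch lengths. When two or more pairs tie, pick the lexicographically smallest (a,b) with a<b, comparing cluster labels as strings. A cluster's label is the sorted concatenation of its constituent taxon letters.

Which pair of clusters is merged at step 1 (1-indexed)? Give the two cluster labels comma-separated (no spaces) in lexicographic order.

iteration 1: select K,R (d=1, Q=-111); attach at lengths (-11/8, 19/8); label the merged cluster KR
  updated: d(D,KR)=13, d(KR,N)=17/2, d(KR,O)=18, d(KR,Q)=15
iteration 2: select KR,N (d=17/2, Q=-169/2); attach at lengths (49/12, 53/12); label the merged cluster KNR
  updated: d(D,KNR)=43/4, d(KNR,O)=47/4, d(KNR,Q)=45/4
iteration 3: select D,O (d=7, Q=-101/2); attach at lengths (13/4, 15/4); label the merged cluster DO
  updated: d(DO,KNR)=31/4, d(DO,Q)=21/2
iteration 4: select DO,KNR (d=31/4, Q=-59/2); attach at lengths (7/2, 17/4); label the merged cluster DKNOR
  updated: d(DKNOR,Q)=7
iteration 5: select DKNOR,Q (d=7); attach at lengths (7/2, 7/2); label the merged cluster DKNOQR
final tree: (((D:13/4,O:15/4):7/2,((K:-11/8,R:19/8):49/12,N:53/12):17/4):7/2,Q:7/2)
total length: 125/4

K,R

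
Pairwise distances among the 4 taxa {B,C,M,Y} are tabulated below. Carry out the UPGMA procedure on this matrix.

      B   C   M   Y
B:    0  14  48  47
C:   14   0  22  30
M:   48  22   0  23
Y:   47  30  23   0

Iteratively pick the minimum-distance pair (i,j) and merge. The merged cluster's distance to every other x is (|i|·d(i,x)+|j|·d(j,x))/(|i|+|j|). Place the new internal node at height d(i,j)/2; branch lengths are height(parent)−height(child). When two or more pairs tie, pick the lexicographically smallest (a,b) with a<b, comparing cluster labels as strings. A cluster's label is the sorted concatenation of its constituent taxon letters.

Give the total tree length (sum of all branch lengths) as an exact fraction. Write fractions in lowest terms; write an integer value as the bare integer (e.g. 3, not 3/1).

221/4

step 1: merge (B,C) at d=14; branch lengths B→7, C→7; new cluster BC
  updated: d(BC,M)=35, d(BC,Y)=77/2
step 2: merge (M,Y) at d=23; branch lengths M→23/2, Y→23/2; new cluster MY
  updated: d(BC,MY)=147/4
step 3: merge (BC,MY) at d=147/4; branch lengths BC→91/8, MY→55/8; new cluster BCMY
final tree: ((B:7,C:7):91/8,(M:23/2,Y:23/2):55/8)
total length: 221/4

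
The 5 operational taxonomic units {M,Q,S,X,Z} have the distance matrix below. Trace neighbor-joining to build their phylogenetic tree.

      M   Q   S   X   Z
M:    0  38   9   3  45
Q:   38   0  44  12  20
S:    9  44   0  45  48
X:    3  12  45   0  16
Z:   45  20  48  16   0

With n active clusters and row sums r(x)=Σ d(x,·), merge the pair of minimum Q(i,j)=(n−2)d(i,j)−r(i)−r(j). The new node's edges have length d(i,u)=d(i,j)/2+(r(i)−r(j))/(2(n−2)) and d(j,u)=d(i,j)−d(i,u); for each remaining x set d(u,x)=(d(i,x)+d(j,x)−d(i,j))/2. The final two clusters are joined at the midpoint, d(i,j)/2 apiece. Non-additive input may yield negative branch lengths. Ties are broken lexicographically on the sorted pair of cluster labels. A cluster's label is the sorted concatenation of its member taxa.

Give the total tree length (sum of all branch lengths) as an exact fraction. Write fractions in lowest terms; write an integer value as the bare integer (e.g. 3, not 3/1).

step 1: merge (M,S) at d=9, Q=-214; branch lengths M→-4, S→13; new cluster MS
  updated: d(MS,Q)=73/2, d(MS,X)=39/2, d(MS,Z)=42
step 2: merge (MS,X) at d=39/2, Q=-213/2; branch lengths MS→179/8, X→-23/8; new cluster MSX
  updated: d(MSX,Q)=29/2, d(MSX,Z)=77/4
step 3: merge (MSX,Q) at d=29/2, Q=-215/4; branch lengths MSX→55/8, Q→61/8; new cluster MQSX
  updated: d(MQSX,Z)=99/8
step 4: merge (MQSX,Z) at d=99/8; branch lengths MQSX→99/16, Z→99/16; new cluster MQSXZ
final tree: ((((M:-4,S:13):179/8,X:-23/8):55/8,Q:61/8):99/16,Z:99/16)
total length: 443/8

443/8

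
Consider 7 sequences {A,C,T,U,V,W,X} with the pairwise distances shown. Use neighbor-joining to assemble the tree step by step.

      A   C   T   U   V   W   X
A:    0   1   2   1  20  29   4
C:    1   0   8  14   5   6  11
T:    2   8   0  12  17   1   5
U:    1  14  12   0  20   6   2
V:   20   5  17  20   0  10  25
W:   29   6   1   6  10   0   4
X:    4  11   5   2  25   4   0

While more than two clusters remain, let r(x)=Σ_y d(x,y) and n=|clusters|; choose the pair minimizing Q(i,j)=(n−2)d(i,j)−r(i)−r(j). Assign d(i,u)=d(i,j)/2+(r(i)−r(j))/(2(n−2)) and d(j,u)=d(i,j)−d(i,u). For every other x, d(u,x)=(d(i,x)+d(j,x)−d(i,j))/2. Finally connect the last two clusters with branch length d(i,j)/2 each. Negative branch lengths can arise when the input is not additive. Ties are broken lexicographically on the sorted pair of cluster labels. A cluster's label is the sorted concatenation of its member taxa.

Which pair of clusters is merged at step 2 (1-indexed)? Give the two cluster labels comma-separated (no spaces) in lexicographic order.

CV,W

1. join C+V (d=5, Q=-117) ⇒ CV; edges |C|=-27/10, |V|=77/10
  updated: d(A,CV)=8, d(CV,T)=10, d(CV,U)=29/2, d(CV,W)=11/2, d(CV,X)=31/2
2. join CV+W (d=11/2, Q=-77) ⇒ CVW; edges |CV|=15/4, |W|=7/4
  updated: d(A,CVW)=63/4, d(CVW,T)=11/4, d(CVW,U)=15/2, d(CVW,X)=7
3. join CVW+T (d=11/4, Q=-93/2) ⇒ CTVW; edges |CVW|=13/4, |T|=-1/2
  updated: d(A,CTVW)=15/2, d(CTVW,U)=67/8, d(CTVW,X)=37/8
4. join A+U (d=1, Q=-175/8) ⇒ AU; edges |A|=25/32, |U|=7/32
  updated: d(AU,CTVW)=119/16, d(AU,X)=5/2
5. join AU+CTVW (d=119/16, Q=-233/16) ⇒ ACTUVW; edges |AU|=85/32, |CTVW|=153/32
  updated: d(ACTUVW,X)=-5/32
6. join ACTUVW+X (d=-5/32) ⇒ ACTUVWX; edges |ACTUVW|=-5/64, |X|=-5/64
final tree: (((A:25/32,U:7/32):85/32,(((C:-27/10,V:77/10):15/4,W:7/4):13/4,T:-1/2):153/32):-5/64,X:-5/64)
total length: 689/32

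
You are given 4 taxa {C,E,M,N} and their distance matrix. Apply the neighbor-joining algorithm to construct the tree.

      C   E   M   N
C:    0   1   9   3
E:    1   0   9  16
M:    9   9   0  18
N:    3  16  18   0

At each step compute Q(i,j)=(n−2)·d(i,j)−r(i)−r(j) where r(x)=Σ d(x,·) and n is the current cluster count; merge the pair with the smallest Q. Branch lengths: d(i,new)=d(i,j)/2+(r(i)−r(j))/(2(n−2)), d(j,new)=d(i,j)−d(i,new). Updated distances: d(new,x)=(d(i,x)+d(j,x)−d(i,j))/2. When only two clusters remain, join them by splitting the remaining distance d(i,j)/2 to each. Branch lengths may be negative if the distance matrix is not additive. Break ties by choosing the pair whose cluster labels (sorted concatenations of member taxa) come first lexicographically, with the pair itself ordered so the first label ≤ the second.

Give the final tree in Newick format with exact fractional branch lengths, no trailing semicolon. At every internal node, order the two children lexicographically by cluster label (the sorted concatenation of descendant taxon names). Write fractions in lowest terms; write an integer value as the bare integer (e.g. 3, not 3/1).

(((C:-9/2,N:15/2):5,E:2):7/2,M:7/2)

iteration 1: select C,N (d=3, Q=-44); attach at lengths (-9/2, 15/2); label the merged cluster CN
  updated: d(CN,E)=7, d(CN,M)=12
iteration 2: select CN,E (d=7, Q=-28); attach at lengths (5, 2); label the merged cluster CEN
  updated: d(CEN,M)=7
iteration 3: select CEN,M (d=7); attach at lengths (7/2, 7/2); label the merged cluster CEMN
final tree: (((C:-9/2,N:15/2):5,E:2):7/2,M:7/2)
total length: 17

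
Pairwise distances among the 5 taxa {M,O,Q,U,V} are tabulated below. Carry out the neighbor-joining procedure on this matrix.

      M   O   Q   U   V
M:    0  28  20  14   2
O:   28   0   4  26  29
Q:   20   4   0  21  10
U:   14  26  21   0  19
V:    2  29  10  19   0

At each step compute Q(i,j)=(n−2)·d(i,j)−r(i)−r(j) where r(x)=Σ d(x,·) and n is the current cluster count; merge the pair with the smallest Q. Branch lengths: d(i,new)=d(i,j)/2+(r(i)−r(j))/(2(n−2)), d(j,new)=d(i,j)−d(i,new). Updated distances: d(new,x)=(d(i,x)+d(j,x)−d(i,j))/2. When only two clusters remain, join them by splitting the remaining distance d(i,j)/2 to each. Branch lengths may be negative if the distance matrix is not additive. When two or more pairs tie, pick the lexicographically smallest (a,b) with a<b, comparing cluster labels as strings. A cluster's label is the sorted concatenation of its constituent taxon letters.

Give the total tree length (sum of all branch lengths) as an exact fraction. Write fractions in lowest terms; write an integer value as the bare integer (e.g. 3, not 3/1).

iteration 1: select O,Q (d=4, Q=-130); attach at lengths (22/3, -10/3); label the merged cluster OQ
  updated: d(M,OQ)=22, d(OQ,U)=43/2, d(OQ,V)=35/2
iteration 2: select M,V (d=2, Q=-145/2); attach at lengths (7/8, 9/8); label the merged cluster MV
  updated: d(MV,OQ)=75/4, d(MV,U)=31/2
iteration 3: select MV,OQ (d=75/4, Q=-223/4); attach at lengths (51/8, 99/8); label the merged cluster MOQV
  updated: d(MOQV,U)=73/8
iteration 4: select MOQV,U (d=73/8); attach at lengths (73/16, 73/16); label the merged cluster MOQUV
final tree: (((M:7/8,V:9/8):51/8,(O:22/3,Q:-10/3):99/8):73/16,U:73/16)
total length: 271/8

271/8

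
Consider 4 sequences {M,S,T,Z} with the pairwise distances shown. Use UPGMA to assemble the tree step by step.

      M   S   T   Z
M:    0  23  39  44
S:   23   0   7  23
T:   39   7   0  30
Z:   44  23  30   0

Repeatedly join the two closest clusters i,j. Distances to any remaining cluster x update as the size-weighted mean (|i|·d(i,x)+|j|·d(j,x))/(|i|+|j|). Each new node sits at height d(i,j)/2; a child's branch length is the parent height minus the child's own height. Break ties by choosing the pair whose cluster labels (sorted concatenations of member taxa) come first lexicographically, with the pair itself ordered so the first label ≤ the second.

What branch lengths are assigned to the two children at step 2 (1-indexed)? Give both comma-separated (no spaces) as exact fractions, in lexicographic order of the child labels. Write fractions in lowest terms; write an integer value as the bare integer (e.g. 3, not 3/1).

step 1: merge (S,T) at d=7; branch lengths S→7/2, T→7/2; new cluster ST
  updated: d(M,ST)=31, d(ST,Z)=53/2
step 2: merge (ST,Z) at d=53/2; branch lengths ST→39/4, Z→53/4; new cluster STZ
  updated: d(M,STZ)=106/3
step 3: merge (M,STZ) at d=106/3; branch lengths M→53/3, STZ→53/12; new cluster MSTZ
final tree: (M:53/3,((S:7/2,T:7/2):39/4,Z:53/4):53/12)
total length: 625/12

39/4,53/4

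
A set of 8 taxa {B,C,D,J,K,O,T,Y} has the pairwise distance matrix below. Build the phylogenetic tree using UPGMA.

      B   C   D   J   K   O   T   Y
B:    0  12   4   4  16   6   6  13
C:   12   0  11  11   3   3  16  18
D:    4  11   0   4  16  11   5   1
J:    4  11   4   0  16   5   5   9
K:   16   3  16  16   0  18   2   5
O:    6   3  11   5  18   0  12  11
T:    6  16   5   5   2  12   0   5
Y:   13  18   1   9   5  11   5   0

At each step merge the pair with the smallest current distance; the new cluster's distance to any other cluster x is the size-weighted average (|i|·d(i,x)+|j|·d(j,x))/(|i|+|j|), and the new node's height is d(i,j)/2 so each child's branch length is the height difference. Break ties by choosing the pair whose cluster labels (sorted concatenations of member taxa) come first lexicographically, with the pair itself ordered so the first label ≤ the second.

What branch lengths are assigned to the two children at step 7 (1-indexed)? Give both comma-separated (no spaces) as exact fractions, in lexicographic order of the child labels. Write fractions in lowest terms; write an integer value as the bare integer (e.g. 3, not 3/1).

23/24,49/12

iteration 1: select D,Y (d=1); attach at lengths (1/2, 1/2); label the merged cluster DY
  updated: d(B,DY)=17/2, d(C,DY)=29/2, d(DY,J)=13/2, d(DY,K)=21/2, d(DY,O)=11, d(DY,T)=5
iteration 2: select K,T (d=2); attach at lengths (1, 1); label the merged cluster KT
  updated: d(B,KT)=11, d(C,KT)=19/2, d(DY,KT)=31/4, d(J,KT)=21/2, d(KT,O)=15
iteration 3: select C,O (d=3); attach at lengths (3/2, 3/2); label the merged cluster CO
  updated: d(B,CO)=9, d(CO,DY)=51/4, d(CO,J)=8, d(CO,KT)=49/4
iteration 4: select B,J (d=4); attach at lengths (2, 2); label the merged cluster BJ
  updated: d(BJ,CO)=17/2, d(BJ,DY)=15/2, d(BJ,KT)=43/4
iteration 5: select BJ,DY (d=15/2); attach at lengths (7/4, 13/4); label the merged cluster BDJY
  updated: d(BDJY,CO)=85/8, d(BDJY,KT)=37/4
iteration 6: select BDJY,KT (d=37/4); attach at lengths (7/8, 29/8); label the merged cluster BDJKTY
  updated: d(BDJKTY,CO)=67/6
iteration 7: select BDJKTY,CO (d=67/6); attach at lengths (23/24, 49/12); label the merged cluster BCDJKOTY
final tree: ((((B:2,J:2):7/4,(D:1/2,Y:1/2):13/4):7/8,(K:1,T:1):29/8):23/24,(C:3/2,O:3/2):49/12)
total length: 589/24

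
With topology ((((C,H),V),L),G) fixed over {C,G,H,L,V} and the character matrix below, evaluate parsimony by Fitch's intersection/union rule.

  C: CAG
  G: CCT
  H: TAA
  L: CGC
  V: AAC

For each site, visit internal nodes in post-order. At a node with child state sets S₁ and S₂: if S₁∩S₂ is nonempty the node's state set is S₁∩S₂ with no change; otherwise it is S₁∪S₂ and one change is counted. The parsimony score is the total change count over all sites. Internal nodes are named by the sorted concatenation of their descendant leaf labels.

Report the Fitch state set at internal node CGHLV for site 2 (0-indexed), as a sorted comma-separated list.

CH@0: {C} ∪ {T} = {C,T} (union, +1)
CHV@0: {C,T} ∪ {A} = {A,C,T} (union, +1)
CHLV@0: {A,C,T} ∩ {C} = {C} (intersection, +0)
CGHLV@0: {C} ∩ {C} = {C} (intersection, +0)
CH@1: {A} ∩ {A} = {A} (intersection, +0)
CHV@1: {A} ∩ {A} = {A} (intersection, +0)
CHLV@1: {A} ∪ {G} = {A,G} (union, +1)
CGHLV@1: {A,G} ∪ {C} = {A,C,G} (union, +1)
CH@2: {G} ∪ {A} = {A,G} (union, +1)
CHV@2: {A,G} ∪ {C} = {A,C,G} (union, +1)
CHLV@2: {A,C,G} ∩ {C} = {C} (intersection, +0)
CGHLV@2: {C} ∪ {T} = {C,T} (union, +1)
per-site changes: [2, 2, 3]; total = 7

C,T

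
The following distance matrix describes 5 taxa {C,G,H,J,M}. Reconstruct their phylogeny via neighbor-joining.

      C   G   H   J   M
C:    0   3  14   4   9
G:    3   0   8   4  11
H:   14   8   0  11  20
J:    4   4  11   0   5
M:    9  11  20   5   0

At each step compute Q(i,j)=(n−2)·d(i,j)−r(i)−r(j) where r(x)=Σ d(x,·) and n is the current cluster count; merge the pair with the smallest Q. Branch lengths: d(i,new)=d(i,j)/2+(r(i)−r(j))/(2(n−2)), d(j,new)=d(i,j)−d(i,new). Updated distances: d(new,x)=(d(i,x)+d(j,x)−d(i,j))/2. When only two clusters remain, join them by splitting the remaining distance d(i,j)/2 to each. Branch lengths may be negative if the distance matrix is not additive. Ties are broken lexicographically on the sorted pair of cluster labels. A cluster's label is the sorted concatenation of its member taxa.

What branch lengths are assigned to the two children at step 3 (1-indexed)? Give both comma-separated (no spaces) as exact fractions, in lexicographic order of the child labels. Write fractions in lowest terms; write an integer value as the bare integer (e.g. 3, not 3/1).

9/4,-3/4

step 1: merge (G,H) at d=8, Q=-55; branch lengths G→-1/2, H→17/2; new cluster GH
  updated: d(C,GH)=9/2, d(GH,J)=7/2, d(GH,M)=23/2
step 2: merge (C,GH) at d=9/2, Q=-28; branch lengths C→7/4, GH→11/4; new cluster CGH
  updated: d(CGH,J)=3/2, d(CGH,M)=8
step 3: merge (CGH,J) at d=3/2, Q=-29/2; branch lengths CGH→9/4, J→-3/4; new cluster CGHJ
  updated: d(CGHJ,M)=23/4
step 4: merge (CGHJ,M) at d=23/4; branch lengths CGHJ→23/8, M→23/8; new cluster CGHJM
final tree: (((C:7/4,(G:-1/2,H:17/2):11/4):9/4,J:-3/4):23/8,M:23/8)
total length: 79/4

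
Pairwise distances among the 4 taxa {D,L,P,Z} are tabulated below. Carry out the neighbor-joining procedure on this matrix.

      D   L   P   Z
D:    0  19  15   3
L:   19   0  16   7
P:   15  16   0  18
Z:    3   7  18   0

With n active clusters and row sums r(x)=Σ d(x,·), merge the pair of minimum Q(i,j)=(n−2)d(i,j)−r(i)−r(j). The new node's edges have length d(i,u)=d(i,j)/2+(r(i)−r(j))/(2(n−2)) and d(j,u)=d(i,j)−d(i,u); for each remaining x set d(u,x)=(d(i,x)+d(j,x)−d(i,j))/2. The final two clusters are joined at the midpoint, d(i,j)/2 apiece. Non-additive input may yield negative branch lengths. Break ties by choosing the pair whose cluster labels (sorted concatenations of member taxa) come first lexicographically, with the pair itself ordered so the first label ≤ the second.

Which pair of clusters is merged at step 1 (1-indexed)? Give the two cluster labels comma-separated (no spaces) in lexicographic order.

iteration 1: select D,Z (d=3, Q=-59); attach at lengths (15/4, -3/4); label the merged cluster DZ
  updated: d(DZ,L)=23/2, d(DZ,P)=15
iteration 2: select DZ,L (d=23/2, Q=-85/2); attach at lengths (21/4, 25/4); label the merged cluster DLZ
  updated: d(DLZ,P)=39/4
iteration 3: select DLZ,P (d=39/4); attach at lengths (39/8, 39/8); label the merged cluster DLPZ
final tree: (((D:15/4,Z:-3/4):21/4,L:25/4):39/8,P:39/8)
total length: 97/4

D,Z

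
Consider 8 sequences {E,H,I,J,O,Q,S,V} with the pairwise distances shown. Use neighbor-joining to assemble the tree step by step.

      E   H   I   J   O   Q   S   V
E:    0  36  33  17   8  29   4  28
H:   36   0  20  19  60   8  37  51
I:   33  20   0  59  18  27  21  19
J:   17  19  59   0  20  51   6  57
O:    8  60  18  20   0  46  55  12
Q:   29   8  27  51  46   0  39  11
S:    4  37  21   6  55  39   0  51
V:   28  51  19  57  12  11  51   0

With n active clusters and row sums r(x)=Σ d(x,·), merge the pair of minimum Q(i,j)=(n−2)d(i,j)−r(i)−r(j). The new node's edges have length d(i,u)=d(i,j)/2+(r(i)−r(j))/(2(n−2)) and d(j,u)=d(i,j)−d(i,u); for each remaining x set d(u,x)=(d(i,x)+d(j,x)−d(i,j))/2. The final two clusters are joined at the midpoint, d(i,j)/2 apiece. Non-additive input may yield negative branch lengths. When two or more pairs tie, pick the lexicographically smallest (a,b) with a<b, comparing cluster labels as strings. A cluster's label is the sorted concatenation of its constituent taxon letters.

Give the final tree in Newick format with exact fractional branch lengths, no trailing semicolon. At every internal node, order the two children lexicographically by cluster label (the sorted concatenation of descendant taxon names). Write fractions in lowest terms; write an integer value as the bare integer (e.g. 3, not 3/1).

(((((E:-49/16,(J:13/3,S:5/3):169/16):259/24,(H:77/10,Q:3/10):347/24):223/32,I:185/32):215/32,O:199/32):185/64,V:185/64)

iteration 1: select J,S (d=6, Q=-406); attach at lengths (13/3, 5/3); label the merged cluster JS
  updated: d(E,JS)=15/2, d(H,JS)=25, d(I,JS)=37, d(JS,O)=69/2, d(JS,Q)=42, d(JS,V)=51
iteration 2: select H,Q (d=8, Q=-323); attach at lengths (77/10, 3/10); label the merged cluster HQ
  updated: d(E,HQ)=57/2, d(HQ,I)=39/2, d(HQ,JS)=59/2, d(HQ,O)=49, d(HQ,V)=27
iteration 3: select E,JS (d=15/2, Q=-469/2); attach at lengths (-49/16, 169/16); label the merged cluster EJS
  updated: d(EJS,HQ)=101/4, d(EJS,I)=125/4, d(EJS,O)=35/2, d(EJS,V)=143/4
iteration 4: select EJS,HQ (d=101/4, Q=-619/4); attach at lengths (259/24, 347/24); label the merged cluster EHJQS
  updated: d(EHJQS,I)=51/4, d(EHJQS,O)=165/8, d(EHJQS,V)=75/4
iteration 5: select EHJQS,I (d=51/4, Q=-611/8); attach at lengths (223/32, 185/32); label the merged cluster EHIJQS
  updated: d(EHIJQS,O)=207/16, d(EHIJQS,V)=25/2
iteration 6: select EHIJQS,O (d=207/16, Q=-599/16); attach at lengths (215/32, 199/32); label the merged cluster EHIJOQS
  updated: d(EHIJOQS,V)=185/32
iteration 7: select EHIJOQS,V (d=185/32); attach at lengths (185/64, 185/64); label the merged cluster EHIJOQSV
final tree: (((((E:-49/16,(J:13/3,S:5/3):169/16):259/24,(H:77/10,Q:3/10):347/24):223/32,I:185/32):215/32,O:199/32):185/64,V:185/64)
total length: 2503/32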